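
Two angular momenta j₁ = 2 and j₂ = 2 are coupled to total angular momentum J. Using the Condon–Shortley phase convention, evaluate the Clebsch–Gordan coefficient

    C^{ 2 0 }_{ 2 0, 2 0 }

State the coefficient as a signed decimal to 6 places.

triangle: 2!*2!*2!/7! = 8/5040
(j±m)!: 2!*2!*2!*2!*2!*2! = 64
prefactor² = (2J+1)*Δ*N² = 32/63
  k=0: +1/(0!*2!*2!*2!*0!*0!) = 1/8
  k=1: −1/(1!*1!*1!*1!*1!*1!) = -1
  k=2: +1/(2!*0!*0!*0!*2!*2!) = 1/8
Σ = -3/4  ⇒  CG² = 32/63*(-3/4)² = 2/7
CG = −√(2/7) = -0.534522

−√(2/7) ≈ -0.534522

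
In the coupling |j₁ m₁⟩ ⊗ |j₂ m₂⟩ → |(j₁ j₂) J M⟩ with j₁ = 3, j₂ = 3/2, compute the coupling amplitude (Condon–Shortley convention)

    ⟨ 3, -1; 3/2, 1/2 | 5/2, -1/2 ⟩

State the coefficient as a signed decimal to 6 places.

-0.119523

j₁+j₂−J=2  J+j₁−j₂=4  J−j₁+j₂=1  j₁+j₂+J+1=8
(j₁±m₁, j₂±m₂, J±M) = (2,4,2,1,2,3)
P² = 288/35
sum k=1..2:
  [1] −1/6 = -1/6
  [2] +1/8 = 1/8
S = -1/24
C² = P²·S² = 1/70 ; C = -0.119523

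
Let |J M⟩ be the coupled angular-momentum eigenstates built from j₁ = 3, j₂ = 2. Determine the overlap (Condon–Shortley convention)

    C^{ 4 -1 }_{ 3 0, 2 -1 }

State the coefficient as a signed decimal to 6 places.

+0.462910  (= +√(3/14))

triangle: 1!*5!*3!/10! = 720/3628800
(j±m)!: 3!*3!*1!*3!*3!*5! = 155520
prefactor² = (2J+1)*Δ*N² = 1944/7
  k=0: +1/(0!*1!*3!*1!*2!*2!) = 1/24
  k=1: −1/(1!*0!*2!*0!*3!*3!) = -1/72
Σ = 1/36  ⇒  CG² = 1944/7*1/36² = 3/14
CG = +√(3/14) = +0.462910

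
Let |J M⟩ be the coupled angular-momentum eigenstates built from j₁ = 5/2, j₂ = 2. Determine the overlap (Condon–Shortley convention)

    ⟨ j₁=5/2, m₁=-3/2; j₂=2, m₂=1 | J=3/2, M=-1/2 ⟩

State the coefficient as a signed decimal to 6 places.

j₁+j₂−J=3  J+j₁−j₂=2  J−j₁+j₂=1  j₁+j₂+J+1=7
(j₁±m₁, j₂±m₂, J±M) = (1,4,3,1,1,2)
P² = 96/35
sum k=2..3:
  [2] +1/4 = 1/4
  [3] −1/6 = -1/6
S = 1/12
C² = P²·S² = 2/105 ; C = +0.138013

+0.138013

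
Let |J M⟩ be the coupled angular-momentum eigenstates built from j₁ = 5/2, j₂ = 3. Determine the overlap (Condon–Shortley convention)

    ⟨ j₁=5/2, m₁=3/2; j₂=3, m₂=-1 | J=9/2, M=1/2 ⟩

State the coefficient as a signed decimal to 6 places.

+0.594588

j₁+j₂−J=1  J+j₁−j₂=4  J−j₁+j₂=5  j₁+j₂+J+1=11
(j₁±m₁, j₂±m₂, J±M) = (4,1,2,4,5,4)
P² = 184320/77
sum k=0..1:
  [0] +1/72 = 1/72
  [1] −1/576 = -1/576
S = 7/576
C² = P²·S² = 35/99 ; C = +0.594588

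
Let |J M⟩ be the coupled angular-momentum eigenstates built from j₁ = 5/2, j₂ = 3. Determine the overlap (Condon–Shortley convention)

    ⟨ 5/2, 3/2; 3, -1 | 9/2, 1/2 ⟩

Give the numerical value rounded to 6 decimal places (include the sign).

triangle: 1!·4!·5!/11! = 2880/39916800
(j±m)!: 4!·1!·2!·4!·5!·4! = 3317760
prefactor² = (2J+1)·Δ·N² = 184320/77
  k=0: +1/(0!·1!·1!·2!·3!·3!) = 1/72
  k=1: −1/(1!·0!·0!·1!·4!·4!) = -1/576
Σ = 7/576  ⇒  CG² = 184320/77·7/576² = 35/99
CG = +√(35/99) = +0.594588

+√(35/99) ≈ +0.594588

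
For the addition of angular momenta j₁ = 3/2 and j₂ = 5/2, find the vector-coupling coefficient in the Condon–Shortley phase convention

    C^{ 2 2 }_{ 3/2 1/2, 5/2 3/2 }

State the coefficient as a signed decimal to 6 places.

triangle: 2!*1!*3!/7! = 12/5040
(j±m)!: 2!*1!*4!*1!*4!*0! = 1152
prefactor² = (2J+1)*Δ*N² = 96/7
  k=1: −1/(1!*1!*0!*3!*1!*0!) = -1/6
Σ = -1/6  ⇒  CG² = 96/7*(-1/6)² = 8/21
CG = −√(8/21) = -0.617213

−√(8/21) = -0.617213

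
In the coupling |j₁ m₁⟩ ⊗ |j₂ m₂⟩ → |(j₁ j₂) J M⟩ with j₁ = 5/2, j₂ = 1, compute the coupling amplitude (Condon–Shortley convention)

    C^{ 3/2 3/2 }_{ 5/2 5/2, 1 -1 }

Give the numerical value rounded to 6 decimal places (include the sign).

j₁+j₂−J=2  J+j₁−j₂=3  J−j₁+j₂=0  j₁+j₂+J+1=6
(j₁±m₁, j₂±m₂, J±M) = (5,0,0,2,3,0)
P² = 96
sum k=0..0:
  [0] +1/12 = 1/12
S = 1/12
C² = P²·S² = 2/3 ; C = +0.816497

+0.816497  (= +√(2/3))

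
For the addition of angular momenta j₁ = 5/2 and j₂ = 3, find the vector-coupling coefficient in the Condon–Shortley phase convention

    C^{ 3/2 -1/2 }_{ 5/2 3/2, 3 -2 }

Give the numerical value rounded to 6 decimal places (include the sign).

-0.218218  (= −√(1/21))

triangle: 4!*1!*2!/8! = 48/40320
(j±m)!: 4!*1!*1!*5!*1!*2! = 5760
prefactor² = (2J+1)*Δ*N² = 192/7
  k=0: +1/(0!*4!*1!*1!*0!*1!) = 1/24
  k=1: −1/(1!*3!*0!*0!*1!*2!) = -1/12
Σ = -1/24  ⇒  CG² = 192/7*(-1/24)² = 1/21
CG = −√(1/21) = -0.218218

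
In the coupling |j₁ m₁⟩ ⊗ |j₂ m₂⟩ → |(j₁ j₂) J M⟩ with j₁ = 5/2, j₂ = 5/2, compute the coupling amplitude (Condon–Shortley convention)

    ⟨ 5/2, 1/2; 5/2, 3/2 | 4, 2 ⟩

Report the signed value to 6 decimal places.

-0.422577

j₁+j₂−J=1  J+j₁−j₂=4  J−j₁+j₂=4  j₁+j₂+J+1=10
(j₁±m₁, j₂±m₂, J±M) = (3,2,4,1,6,2)
P² = 20736/35
sum k=0..1:
  [0] +1/96 = 1/96
  [1] −1/36 = -1/36
S = -5/288
C² = P²·S² = 5/28 ; C = -0.422577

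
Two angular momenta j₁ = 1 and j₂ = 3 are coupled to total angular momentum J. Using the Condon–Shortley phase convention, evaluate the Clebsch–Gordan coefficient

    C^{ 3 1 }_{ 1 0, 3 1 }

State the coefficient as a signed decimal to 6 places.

triangle: 1!*1!*5!/8! = 120/40320
(j±m)!: 1!*1!*4!*2!*4!*2! = 2304
prefactor² = (2J+1)*Δ*N² = 48
  k=0: +1/(0!*1!*1!*4!*0!*1!) = 1/24
  k=1: −1/(1!*0!*0!*3!*1!*2!) = -1/12
Σ = -1/24  ⇒  CG² = 48*(-1/24)² = 1/12
CG = −√(1/12) = -0.288675

−√(1/12) ≈ -0.288675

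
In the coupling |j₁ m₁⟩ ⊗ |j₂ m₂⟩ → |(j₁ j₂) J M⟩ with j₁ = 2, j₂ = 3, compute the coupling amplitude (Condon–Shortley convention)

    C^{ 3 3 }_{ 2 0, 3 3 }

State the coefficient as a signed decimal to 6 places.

√[7·2!2!4!/9! · 2!2!6!0!6!0!] = √(3840)
  +(−1)^2/∏(2,0,0,4,2,0)! = 1/96  (running 1/96)
⟨..|..⟩ = √(3840)·(1/96) = +0.645497

+√(5/12) = +0.645497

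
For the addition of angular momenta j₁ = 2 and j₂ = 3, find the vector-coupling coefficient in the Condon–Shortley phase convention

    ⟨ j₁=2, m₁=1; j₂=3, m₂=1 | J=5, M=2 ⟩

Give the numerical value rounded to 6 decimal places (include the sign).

√[11·0!4!6!/11! · 3!1!4!2!7!3!] = √(41472)
  +(−1)^0/∏(0,0,1,4,3,2)! = 1/288  (running 1/288)
⟨..|..⟩ = √(41472)·(1/288) = +0.707107

+√(1/2) ≈ +0.707107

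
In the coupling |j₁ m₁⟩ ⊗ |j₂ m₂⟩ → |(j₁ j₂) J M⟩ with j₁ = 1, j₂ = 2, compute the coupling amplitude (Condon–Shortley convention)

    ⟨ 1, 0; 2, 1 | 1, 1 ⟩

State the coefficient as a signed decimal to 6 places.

j₁+j₂−J=2  J+j₁−j₂=0  J−j₁+j₂=2  j₁+j₂+J+1=5
(j₁±m₁, j₂±m₂, J±M) = (1,1,3,1,2,0)
P² = 6/5
sum k=1..1:
  [1] −1/2 = -1/2
S = -1/2
C² = P²·S² = 3/10 ; C = -0.547723

-0.547723  (= −√(3/10))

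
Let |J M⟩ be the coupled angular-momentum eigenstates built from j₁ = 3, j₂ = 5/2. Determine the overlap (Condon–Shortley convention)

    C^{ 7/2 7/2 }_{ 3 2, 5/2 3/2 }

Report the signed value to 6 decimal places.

triangle: 2!*4!*3!/10! = 288/3628800
(j±m)!: 5!*1!*4!*1!*7!*0! = 14515200
prefactor² = (2J+1)*Δ*N² = 9216
  k=1: −1/(1!*1!*0!*3!*4!*0!) = -1/144
Σ = -1/144  ⇒  CG² = 9216*(-1/144)² = 4/9
CG = −√(4/9) = -0.666667

−√(4/9) = -0.666667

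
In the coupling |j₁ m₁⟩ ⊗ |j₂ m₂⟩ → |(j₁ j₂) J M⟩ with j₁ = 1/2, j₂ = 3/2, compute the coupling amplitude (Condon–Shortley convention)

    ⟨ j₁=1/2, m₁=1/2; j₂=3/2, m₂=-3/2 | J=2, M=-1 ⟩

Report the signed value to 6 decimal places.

+√(1/4) = +0.500000

triangle: 0!·1!·3!/5! = 6/120
(j±m)!: 1!·0!·0!·3!·1!·3! = 36
prefactor² = (2J+1)·Δ·N² = 9
  k=0: +1/(0!·0!·0!·0!·1!·3!) = 1/6
Σ = 1/6  ⇒  CG² = 9·1/6² = 1/4
CG = +√(1/4) = +0.500000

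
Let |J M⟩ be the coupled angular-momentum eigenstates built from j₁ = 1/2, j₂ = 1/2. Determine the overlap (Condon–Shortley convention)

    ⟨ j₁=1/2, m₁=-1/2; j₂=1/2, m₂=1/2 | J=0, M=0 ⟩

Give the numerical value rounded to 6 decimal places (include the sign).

−√(1/2) ≈ -0.707107

√[1·1!0!0!/2! · 0!1!1!0!0!0!] = √(1/2)
  +(−1)^1/∏(1,0,0,0,0,0)! = -1  (running -1)
⟨..|..⟩ = √(1/2)·(-1) = -0.707107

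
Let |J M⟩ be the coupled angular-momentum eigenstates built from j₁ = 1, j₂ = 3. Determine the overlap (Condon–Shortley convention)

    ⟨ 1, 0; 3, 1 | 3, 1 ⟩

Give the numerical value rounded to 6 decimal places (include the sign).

triangle: 1!*1!*5!/8! = 120/40320
(j±m)!: 1!*1!*4!*2!*4!*2! = 2304
prefactor² = (2J+1)*Δ*N² = 48
  k=0: +1/(0!*1!*1!*4!*0!*1!) = 1/24
  k=1: −1/(1!*0!*0!*3!*1!*2!) = -1/12
Σ = -1/24  ⇒  CG² = 48*(-1/24)² = 1/12
CG = −√(1/12) = -0.288675

-0.288675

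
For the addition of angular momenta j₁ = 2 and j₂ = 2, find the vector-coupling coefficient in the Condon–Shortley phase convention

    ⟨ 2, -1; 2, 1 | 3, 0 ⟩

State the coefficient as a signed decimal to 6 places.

-0.632456  (= −√(2/5))

j₁+j₂−J=1  J+j₁−j₂=3  J−j₁+j₂=3  j₁+j₂+J+1=8
(j₁±m₁, j₂±m₂, J±M) = (1,3,3,1,3,3)
P² = 81/10
sum k=0..1:
  [0] +1/36 = 1/36
  [1] −1/4 = -1/4
S = -2/9
C² = P²·S² = 2/5 ; C = -0.632456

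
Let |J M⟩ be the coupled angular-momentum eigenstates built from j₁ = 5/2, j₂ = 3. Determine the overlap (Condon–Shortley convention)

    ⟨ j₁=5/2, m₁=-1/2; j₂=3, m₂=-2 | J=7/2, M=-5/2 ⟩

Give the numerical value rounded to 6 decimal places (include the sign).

-0.178174  (= −√(2/63))

triangle: 2!*3!*4!/10! = 288/3628800
(j±m)!: 2!*3!*1!*5!*1!*6! = 1036800
prefactor² = (2J+1)*Δ*N² = 4608/7
  k=0: +1/(0!*2!*3!*1!*0!*3!) = 1/72
  k=1: −1/(1!*1!*2!*0!*1!*4!) = -1/48
Σ = -1/144  ⇒  CG² = 4608/7*(-1/144)² = 2/63
CG = −√(2/63) = -0.178174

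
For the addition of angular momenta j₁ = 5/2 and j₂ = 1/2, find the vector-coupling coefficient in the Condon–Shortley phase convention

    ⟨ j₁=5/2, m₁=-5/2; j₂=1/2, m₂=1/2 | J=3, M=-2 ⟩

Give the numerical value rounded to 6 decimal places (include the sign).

j₁+j₂−J=0  J+j₁−j₂=5  J−j₁+j₂=1  j₁+j₂+J+1=7
(j₁±m₁, j₂±m₂, J±M) = (0,5,1,0,1,5)
P² = 2400
sum k=0..0:
  [0] +1/120 = 1/120
S = 1/120
C² = P²·S² = 1/6 ; C = +0.408248

+√(1/6) = +0.408248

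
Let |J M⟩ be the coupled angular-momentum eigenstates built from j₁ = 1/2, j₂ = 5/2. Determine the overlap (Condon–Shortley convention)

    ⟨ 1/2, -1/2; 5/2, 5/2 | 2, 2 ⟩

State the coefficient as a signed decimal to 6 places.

-0.912871  (= −√(5/6))

triangle: 1!×0!×4!/6! = 24/720
(j±m)!: 0!×1!×5!×0!×4!×0! = 2880
prefactor² = (2J+1)×Δ×N² = 480
  k=1: −1/(1!×0!×0!×4!×0!×0!) = -1/24
Σ = -1/24  ⇒  CG² = 480×(-1/24)² = 5/6
CG = −√(5/6) = -0.912871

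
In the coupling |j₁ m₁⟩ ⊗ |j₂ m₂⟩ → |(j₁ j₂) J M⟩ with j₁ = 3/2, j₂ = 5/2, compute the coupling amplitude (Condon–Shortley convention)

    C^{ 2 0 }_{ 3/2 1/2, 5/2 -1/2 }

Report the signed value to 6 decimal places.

√[5·2!1!3!/7! · 2!1!2!3!2!2!] = √(8/7)
  +(−1)^0/∏(0,2,1,2,0,1)! = 1/4  (running 1/4)
  +(−1)^1/∏(1,1,0,1,1,2)! = -1/2  (running -1/4)
⟨..|..⟩ = √(8/7)·(-1/4) = -0.267261

-0.267261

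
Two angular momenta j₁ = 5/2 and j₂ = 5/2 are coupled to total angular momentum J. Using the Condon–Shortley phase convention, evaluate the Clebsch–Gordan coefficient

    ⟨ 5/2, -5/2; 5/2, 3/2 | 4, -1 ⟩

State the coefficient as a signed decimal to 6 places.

j₁+j₂−J=1  J+j₁−j₂=4  J−j₁+j₂=4  j₁+j₂+J+1=10
(j₁±m₁, j₂±m₂, J±M) = (0,5,4,1,3,5)
P² = 20736/7
sum k=1..1:
  [1] −1/144 = -1/144
S = -1/144
C² = P²·S² = 1/7 ; C = -0.377964

−√(1/7) ≈ -0.377964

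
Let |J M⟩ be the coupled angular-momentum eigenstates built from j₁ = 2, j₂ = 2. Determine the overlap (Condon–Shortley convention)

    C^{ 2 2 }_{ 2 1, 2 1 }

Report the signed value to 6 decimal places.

√[5·2!2!2!/7! · 3!1!3!1!4!0!] = √(48/7)
  +(−1)^1/∏(1,1,0,2,2,0)! = -1/4  (running -1/4)
⟨..|..⟩ = √(48/7)·(-1/4) = -0.654654

-0.654654  (= −√(3/7))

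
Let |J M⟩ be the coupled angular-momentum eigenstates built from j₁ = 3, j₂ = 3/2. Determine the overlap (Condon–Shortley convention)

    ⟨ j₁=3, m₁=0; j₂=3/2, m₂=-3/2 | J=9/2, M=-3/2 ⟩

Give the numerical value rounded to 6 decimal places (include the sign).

j₁+j₂−J=0  J+j₁−j₂=6  J−j₁+j₂=3  j₁+j₂+J+1=10
(j₁±m₁, j₂±m₂, J±M) = (3,3,0,3,3,6)
P² = 77760/7
sum k=0..0:
  [0] +1/216 = 1/216
S = 1/216
C² = P²·S² = 5/21 ; C = +0.487950

+0.487950  (= +√(5/21))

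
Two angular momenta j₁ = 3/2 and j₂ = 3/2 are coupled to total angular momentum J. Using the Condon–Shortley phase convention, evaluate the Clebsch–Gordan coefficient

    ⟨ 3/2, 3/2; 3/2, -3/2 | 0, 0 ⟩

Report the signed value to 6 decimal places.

+0.500000

j₁+j₂−J=3  J+j₁−j₂=0  J−j₁+j₂=0  j₁+j₂+J+1=4
(j₁±m₁, j₂±m₂, J±M) = (3,0,0,3,0,0)
P² = 9
sum k=0..0:
  [0] +1/6 = 1/6
S = 1/6
C² = P²·S² = 1/4 ; C = +0.500000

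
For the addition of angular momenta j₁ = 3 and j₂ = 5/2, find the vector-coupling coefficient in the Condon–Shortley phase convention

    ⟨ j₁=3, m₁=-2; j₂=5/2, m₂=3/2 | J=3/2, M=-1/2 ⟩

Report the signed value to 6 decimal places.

−√(1/21) = -0.218218

√[4·4!2!1!/8! · 1!5!4!1!1!2!] = √(192/7)
  +(−1)^3/∏(3,1,2,1,0,0)! = -1/12  (running -1/12)
  +(−1)^4/∏(4,0,1,0,1,1)! = 1/24  (running -1/24)
⟨..|..⟩ = √(192/7)·(-1/24) = -0.218218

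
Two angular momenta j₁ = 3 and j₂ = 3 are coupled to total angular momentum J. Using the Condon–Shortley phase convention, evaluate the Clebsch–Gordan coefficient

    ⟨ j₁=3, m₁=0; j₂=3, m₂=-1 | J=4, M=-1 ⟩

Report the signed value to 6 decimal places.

-0.312094

triangle: 2!·4!·4!/11! = 1152/39916800
(j±m)!: 3!·3!·2!·4!·3!·5! = 1244160
prefactor² = (2J+1)·Δ·N² = 124416/385
  k=0: +1/(0!·2!·3!·2!·1!·2!) = 1/48
  k=1: −1/(1!·1!·2!·1!·2!·3!) = -1/24
  k=2: +1/(2!·0!·1!·0!·3!·4!) = 1/288
Σ = -5/288  ⇒  CG² = 124416/385·(-5/288)² = 15/154
CG = −√(15/154) = -0.312094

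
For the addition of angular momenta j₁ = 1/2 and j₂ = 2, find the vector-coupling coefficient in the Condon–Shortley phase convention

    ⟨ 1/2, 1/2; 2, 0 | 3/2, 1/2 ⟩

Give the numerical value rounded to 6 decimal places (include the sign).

triangle: 1!*0!*3!/5! = 6/120
(j±m)!: 1!*0!*2!*2!*2!*1! = 8
prefactor² = (2J+1)*Δ*N² = 8/5
  k=0: +1/(0!*1!*0!*2!*0!*1!) = 1/2
Σ = 1/2  ⇒  CG² = 8/5*1/2² = 2/5
CG = +√(2/5) = +0.632456

+√(2/5) ≈ +0.632456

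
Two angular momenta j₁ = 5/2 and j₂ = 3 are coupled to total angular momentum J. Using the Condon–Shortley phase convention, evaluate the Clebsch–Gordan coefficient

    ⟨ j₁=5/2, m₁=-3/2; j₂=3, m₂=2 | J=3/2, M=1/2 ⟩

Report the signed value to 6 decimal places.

triangle: 4!*1!*2!/8! = 48/40320
(j±m)!: 1!*4!*5!*1!*2!*1! = 5760
prefactor² = (2J+1)*Δ*N² = 192/7
  k=3: −1/(3!*1!*1!*2!*0!*0!) = -1/12
  k=4: +1/(4!*0!*0!*1!*1!*1!) = 1/24
Σ = -1/24  ⇒  CG² = 192/7*(-1/24)² = 1/21
CG = −√(1/21) = -0.218218

-0.218218  (= −√(1/21))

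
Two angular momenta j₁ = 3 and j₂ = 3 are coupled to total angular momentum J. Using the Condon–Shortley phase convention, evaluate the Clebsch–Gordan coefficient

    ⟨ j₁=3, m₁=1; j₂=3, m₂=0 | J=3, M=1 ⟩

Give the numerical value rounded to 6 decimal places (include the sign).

-0.408248

triangle: 3!*3!*3!/10! = 216/3628800
(j±m)!: 4!*2!*3!*3!*4!*2! = 82944
prefactor² = (2J+1)*Δ*N² = 864/25
  k=0: +1/(0!*3!*2!*3!*1!*0!) = 1/72
  k=1: −1/(1!*2!*1!*2!*2!*1!) = -1/8
  k=2: +1/(2!*1!*0!*1!*3!*2!) = 1/24
Σ = -5/72  ⇒  CG² = 864/25*(-5/72)² = 1/6
CG = −√(1/6) = -0.408248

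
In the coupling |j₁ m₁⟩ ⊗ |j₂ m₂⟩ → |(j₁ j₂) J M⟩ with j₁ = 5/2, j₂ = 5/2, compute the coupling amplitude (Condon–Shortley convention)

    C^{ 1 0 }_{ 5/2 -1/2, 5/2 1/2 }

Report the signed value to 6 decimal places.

+0.119523  (= +√(1/70))

j₁+j₂−J=4  J+j₁−j₂=1  J−j₁+j₂=1  j₁+j₂+J+1=7
(j₁±m₁, j₂±m₂, J±M) = (2,3,3,2,1,1)
P² = 72/35
sum k=2..3:
  [2] +1/4 = 1/4
  [3] −1/6 = -1/6
S = 1/12
C² = P²·S² = 1/70 ; C = +0.119523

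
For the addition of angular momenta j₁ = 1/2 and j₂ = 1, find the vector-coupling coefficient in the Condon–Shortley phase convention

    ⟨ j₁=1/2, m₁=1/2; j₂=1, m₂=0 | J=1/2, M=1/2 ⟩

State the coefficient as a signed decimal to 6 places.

triangle: 1!·0!·1!/3! = 1/6
(j±m)!: 1!·0!·1!·1!·1!·0! = 1
prefactor² = (2J+1)·Δ·N² = 1/3
  k=0: +1/(0!·1!·0!·1!·0!·0!) = 1
Σ = 1  ⇒  CG² = 1/3·1² = 1/3
CG = +√(1/3) = +0.577350

+0.577350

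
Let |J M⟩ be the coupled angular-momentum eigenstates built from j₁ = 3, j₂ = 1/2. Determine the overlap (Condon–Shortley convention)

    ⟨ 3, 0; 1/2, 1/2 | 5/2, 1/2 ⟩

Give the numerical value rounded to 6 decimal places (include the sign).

−√(3/7) ≈ -0.654654

triangle: 1!×5!×0!/7! = 120/5040
(j±m)!: 3!×3!×1!×0!×3!×2! = 432
prefactor² = (2J+1)×Δ×N² = 432/7
  k=1: −1/(1!×0!×2!×0!×3!×0!) = -1/12
Σ = -1/12  ⇒  CG² = 432/7×(-1/12)² = 3/7
CG = −√(3/7) = -0.654654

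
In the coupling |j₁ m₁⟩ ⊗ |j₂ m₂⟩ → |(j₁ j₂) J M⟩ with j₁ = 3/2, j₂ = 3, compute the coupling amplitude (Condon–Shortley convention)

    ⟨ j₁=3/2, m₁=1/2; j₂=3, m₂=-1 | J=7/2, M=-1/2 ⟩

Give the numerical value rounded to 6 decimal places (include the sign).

+√(2/7) ≈ +0.534522

triangle: 1!*2!*5!/9! = 240/362880
(j±m)!: 2!*1!*2!*4!*3!*4! = 13824
prefactor² = (2J+1)*Δ*N² = 512/7
  k=0: +1/(0!*1!*1!*2!*1!*3!) = 1/12
  k=1: −1/(1!*0!*0!*1!*2!*4!) = -1/48
Σ = 1/16  ⇒  CG² = 512/7*1/16² = 2/7
CG = +√(2/7) = +0.534522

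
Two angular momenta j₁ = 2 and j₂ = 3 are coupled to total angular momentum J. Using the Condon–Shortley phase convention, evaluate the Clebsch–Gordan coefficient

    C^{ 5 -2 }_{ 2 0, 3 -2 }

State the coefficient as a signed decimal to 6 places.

triangle: 0!*4!*6!/11! = 17280/39916800
(j±m)!: 2!*2!*1!*5!*3!*7! = 14515200
prefactor² = (2J+1)*Δ*N² = 69120
  k=0: +1/(0!*0!*2!*1!*2!*5!) = 1/480
Σ = 1/480  ⇒  CG² = 69120*1/480² = 3/10
CG = +√(3/10) = +0.547723

+0.547723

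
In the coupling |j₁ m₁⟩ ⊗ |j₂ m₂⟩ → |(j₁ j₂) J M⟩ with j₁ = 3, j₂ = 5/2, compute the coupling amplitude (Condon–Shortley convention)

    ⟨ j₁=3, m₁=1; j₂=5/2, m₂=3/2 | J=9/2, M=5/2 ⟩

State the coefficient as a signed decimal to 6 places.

√[10·1!5!4!/11! · 4!2!4!1!7!2!] = √(92160/11)
  +(−1)^0/∏(0,1,2,4,3,0)! = 1/288  (running 1/288)
  +(−1)^1/∏(1,0,1,3,4,1)! = -1/144  (running -1/288)
⟨..|..⟩ = √(92160/11)·(-1/288) = -0.317821

-0.317821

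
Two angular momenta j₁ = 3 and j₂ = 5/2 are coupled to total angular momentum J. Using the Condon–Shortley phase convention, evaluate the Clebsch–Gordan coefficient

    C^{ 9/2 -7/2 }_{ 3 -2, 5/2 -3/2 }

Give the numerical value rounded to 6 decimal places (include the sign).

−√(1/99) ≈ -0.100504

triangle: 1!·5!·4!/11! = 2880/39916800
(j±m)!: 1!·5!·1!·4!·1!·8! = 116121600
prefactor² = (2J+1)·Δ·N² = 921600/11
  k=0: +1/(0!·1!·5!·1!·0!·3!) = 1/720
  k=1: −1/(1!·0!·4!·0!·1!·4!) = -1/576
Σ = -1/2880  ⇒  CG² = 921600/11·(-1/2880)² = 1/99
CG = −√(1/99) = -0.100504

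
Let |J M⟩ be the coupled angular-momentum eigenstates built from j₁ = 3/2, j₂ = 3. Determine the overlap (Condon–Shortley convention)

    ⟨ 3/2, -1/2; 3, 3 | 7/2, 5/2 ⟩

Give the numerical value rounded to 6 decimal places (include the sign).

-0.617213

j₁+j₂−J=1  J+j₁−j₂=2  J−j₁+j₂=5  j₁+j₂+J+1=9
(j₁±m₁, j₂±m₂, J±M) = (1,2,6,0,6,1)
P² = 38400/7
sum k=1..1:
  [1] −1/120 = -1/120
S = -1/120
C² = P²·S² = 8/21 ; C = -0.617213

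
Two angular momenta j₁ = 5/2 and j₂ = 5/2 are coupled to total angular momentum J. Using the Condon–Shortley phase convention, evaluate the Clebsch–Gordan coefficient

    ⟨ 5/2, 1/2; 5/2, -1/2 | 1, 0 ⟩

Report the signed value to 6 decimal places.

+√(1/70) ≈ +0.119523

√[3·4!1!1!/7! · 3!2!2!3!1!1!] = √(72/35)
  +(−1)^1/∏(1,3,1,1,0,0)! = -1/6  (running -1/6)
  +(−1)^2/∏(2,2,0,0,1,1)! = 1/4  (running 1/12)
⟨..|..⟩ = √(72/35)·(1/12) = +0.119523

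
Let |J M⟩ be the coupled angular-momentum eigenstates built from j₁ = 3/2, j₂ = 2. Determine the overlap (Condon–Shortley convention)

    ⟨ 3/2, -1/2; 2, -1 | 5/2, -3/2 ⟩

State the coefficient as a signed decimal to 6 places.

+0.169031

√[6·1!2!3!/7! · 1!2!1!3!1!4!] = √(144/35)
  +(−1)^0/∏(0,1,2,1,0,2)! = 1/4  (running 1/4)
  +(−1)^1/∏(1,0,1,0,1,3)! = -1/6  (running 1/12)
⟨..|..⟩ = √(144/35)·(1/12) = +0.169031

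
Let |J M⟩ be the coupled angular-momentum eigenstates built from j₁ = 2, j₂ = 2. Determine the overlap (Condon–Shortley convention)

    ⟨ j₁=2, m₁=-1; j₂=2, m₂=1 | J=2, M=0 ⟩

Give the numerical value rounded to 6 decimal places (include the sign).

+0.267261  (= +√(1/14))

j₁+j₂−J=2  J+j₁−j₂=2  J−j₁+j₂=2  j₁+j₂+J+1=7
(j₁±m₁, j₂±m₂, J±M) = (1,3,3,1,2,2)
P² = 8/7
sum k=1..2:
  [1] −1/4 = -1/4
  [2] +1/2 = 1/2
S = 1/4
C² = P²·S² = 1/14 ; C = +0.267261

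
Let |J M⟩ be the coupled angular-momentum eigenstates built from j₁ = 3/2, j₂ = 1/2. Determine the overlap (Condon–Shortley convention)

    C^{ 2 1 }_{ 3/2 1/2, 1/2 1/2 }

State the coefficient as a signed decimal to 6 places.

√[5·0!3!1!/5! · 2!1!1!0!3!1!] = √(3)
  +(−1)^0/∏(0,0,1,1,2,0)! = 1/2  (running 1/2)
⟨..|..⟩ = √(3)·(1/2) = +0.866025

+0.866025  (= +√(3/4))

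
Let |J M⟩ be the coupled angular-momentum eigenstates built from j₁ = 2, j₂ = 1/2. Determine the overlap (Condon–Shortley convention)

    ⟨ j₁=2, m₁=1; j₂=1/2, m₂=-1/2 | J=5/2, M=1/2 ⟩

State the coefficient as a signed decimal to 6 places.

j₁+j₂−J=0  J+j₁−j₂=4  J−j₁+j₂=1  j₁+j₂+J+1=6
(j₁±m₁, j₂±m₂, J±M) = (3,1,0,1,3,2)
P² = 72/5
sum k=0..0:
  [0] +1/6 = 1/6
S = 1/6
C² = P²·S² = 2/5 ; C = +0.632456

+0.632456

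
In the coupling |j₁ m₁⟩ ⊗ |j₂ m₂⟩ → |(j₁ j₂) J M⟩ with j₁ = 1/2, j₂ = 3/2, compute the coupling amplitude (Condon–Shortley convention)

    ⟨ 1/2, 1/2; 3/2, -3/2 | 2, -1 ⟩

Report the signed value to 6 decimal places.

j₁+j₂−J=0  J+j₁−j₂=1  J−j₁+j₂=3  j₁+j₂+J+1=5
(j₁±m₁, j₂±m₂, J±M) = (1,0,0,3,1,3)
P² = 9
sum k=0..0:
  [0] +1/6 = 1/6
S = 1/6
C² = P²·S² = 1/4 ; C = +0.500000

+0.500000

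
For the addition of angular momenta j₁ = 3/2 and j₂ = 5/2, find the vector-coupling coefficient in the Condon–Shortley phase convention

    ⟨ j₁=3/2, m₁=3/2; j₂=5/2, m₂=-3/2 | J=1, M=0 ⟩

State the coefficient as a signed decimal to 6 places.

triangle: 3!·0!·2!/6! = 12/720
(j±m)!: 3!·0!·1!·4!·1!·1! = 144
prefactor² = (2J+1)·Δ·N² = 36/5
  k=0: +1/(0!·3!·0!·1!·0!·1!) = 1/6
Σ = 1/6  ⇒  CG² = 36/5·1/6² = 1/5
CG = +√(1/5) = +0.447214

+√(1/5) = +0.447214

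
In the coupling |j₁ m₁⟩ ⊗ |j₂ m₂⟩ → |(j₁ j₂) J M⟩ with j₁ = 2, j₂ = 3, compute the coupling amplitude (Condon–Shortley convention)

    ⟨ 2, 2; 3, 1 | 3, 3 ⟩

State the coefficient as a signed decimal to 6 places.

+0.408248

j₁+j₂−J=2  J+j₁−j₂=2  J−j₁+j₂=4  j₁+j₂+J+1=9
(j₁±m₁, j₂±m₂, J±M) = (4,0,4,2,6,0)
P² = 1536
sum k=0..0:
  [0] +1/96 = 1/96
S = 1/96
C² = P²·S² = 1/6 ; C = +0.408248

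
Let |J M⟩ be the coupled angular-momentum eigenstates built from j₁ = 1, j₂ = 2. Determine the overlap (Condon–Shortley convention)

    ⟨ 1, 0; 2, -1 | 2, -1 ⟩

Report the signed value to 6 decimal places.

j₁+j₂−J=1  J+j₁−j₂=1  J−j₁+j₂=3  j₁+j₂+J+1=6
(j₁±m₁, j₂±m₂, J±M) = (1,1,1,3,1,3)
P² = 3/2
sum k=0..1:
  [0] +1/2 = 1/2
  [1] −1/6 = -1/6
S = 1/3
C² = P²·S² = 1/6 ; C = +0.408248

+0.408248  (= +√(1/6))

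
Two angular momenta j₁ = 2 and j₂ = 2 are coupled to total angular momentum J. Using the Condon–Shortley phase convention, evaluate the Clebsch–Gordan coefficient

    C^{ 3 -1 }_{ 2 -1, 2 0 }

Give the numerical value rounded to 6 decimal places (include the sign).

triangle: 1!·3!·3!/8! = 36/40320
(j±m)!: 1!·3!·2!·2!·2!·4! = 1152
prefactor² = (2J+1)·Δ·N² = 36/5
  k=0: +1/(0!·1!·3!·2!·0!·1!) = 1/12
  k=1: −1/(1!·0!·2!·1!·1!·2!) = -1/4
Σ = -1/6  ⇒  CG² = 36/5·(-1/6)² = 1/5
CG = −√(1/5) = -0.447214

-0.447214  (= −√(1/5))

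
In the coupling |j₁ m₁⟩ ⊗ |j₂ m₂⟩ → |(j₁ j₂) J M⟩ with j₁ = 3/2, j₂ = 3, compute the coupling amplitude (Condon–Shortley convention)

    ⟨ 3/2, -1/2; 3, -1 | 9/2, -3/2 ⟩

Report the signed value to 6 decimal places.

+0.731925  (= +√(15/28))

j₁+j₂−J=0  J+j₁−j₂=3  J−j₁+j₂=6  j₁+j₂+J+1=10
(j₁±m₁, j₂±m₂, J±M) = (1,2,2,4,3,6)
P² = 34560/7
sum k=0..0:
  [0] +1/96 = 1/96
S = 1/96
C² = P²·S² = 15/28 ; C = +0.731925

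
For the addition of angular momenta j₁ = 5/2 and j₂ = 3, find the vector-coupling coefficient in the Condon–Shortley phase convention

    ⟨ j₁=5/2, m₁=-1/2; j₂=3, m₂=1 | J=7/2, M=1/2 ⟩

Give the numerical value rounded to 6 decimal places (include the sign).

-0.125988  (= −√(1/63))

√[8·2!3!4!/10! · 2!3!4!2!4!3!] = √(9216/175)
  +(−1)^0/∏(0,2,3,4,0,0)! = 1/288  (running 1/288)
  +(−1)^1/∏(1,1,2,3,1,1)! = -1/12  (running -23/288)
  +(−1)^2/∏(2,0,1,2,2,2)! = 1/16  (running -5/288)
⟨..|..⟩ = √(9216/175)·(-5/288) = -0.125988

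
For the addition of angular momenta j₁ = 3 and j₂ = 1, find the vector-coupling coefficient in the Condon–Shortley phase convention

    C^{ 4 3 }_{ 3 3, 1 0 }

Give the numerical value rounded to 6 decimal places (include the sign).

triangle: 0!·6!·2!/9! = 1440/362880
(j±m)!: 6!·0!·1!·1!·7!·1! = 3628800
prefactor² = (2J+1)·Δ·N² = 129600
  k=0: +1/(0!·0!·0!·1!·6!·1!) = 1/720
Σ = 1/720  ⇒  CG² = 129600·1/720² = 1/4
CG = +√(1/4) = +0.500000

+√(1/4) ≈ +0.500000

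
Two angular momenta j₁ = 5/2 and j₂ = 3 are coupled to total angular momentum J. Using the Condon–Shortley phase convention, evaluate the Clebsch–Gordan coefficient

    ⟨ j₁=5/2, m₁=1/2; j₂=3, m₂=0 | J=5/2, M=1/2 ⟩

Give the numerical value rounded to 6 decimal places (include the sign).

−√(8/105) ≈ -0.276026

√[6·3!2!3!/9! · 3!2!3!3!3!2!] = √(216/35)
  +(−1)^0/∏(0,3,2,3,0,0)! = 1/72  (running 1/72)
  +(−1)^1/∏(1,2,1,2,1,1)! = -1/4  (running -17/72)
  +(−1)^2/∏(2,1,0,1,2,2)! = 1/8  (running -1/9)
⟨..|..⟩ = √(216/35)·(-1/9) = -0.276026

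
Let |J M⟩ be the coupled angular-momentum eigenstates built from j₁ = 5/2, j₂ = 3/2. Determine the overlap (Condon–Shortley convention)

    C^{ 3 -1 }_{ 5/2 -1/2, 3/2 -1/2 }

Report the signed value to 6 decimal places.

j₁+j₂−J=1  J+j₁−j₂=4  J−j₁+j₂=2  j₁+j₂+J+1=8
(j₁±m₁, j₂±m₂, J±M) = (2,3,1,2,2,4)
P² = 48/5
sum k=0..1:
  [0] +1/6 = 1/6
  [1] −1/8 = -1/8
S = 1/24
C² = P²·S² = 1/60 ; C = +0.129099

+√(1/60) ≈ +0.129099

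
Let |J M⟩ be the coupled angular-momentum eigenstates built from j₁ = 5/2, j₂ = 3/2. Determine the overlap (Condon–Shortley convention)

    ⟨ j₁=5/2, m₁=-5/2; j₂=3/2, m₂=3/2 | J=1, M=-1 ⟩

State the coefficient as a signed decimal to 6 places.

−√(1/2) = -0.707107

j₁+j₂−J=3  J+j₁−j₂=2  J−j₁+j₂=0  j₁+j₂+J+1=6
(j₁±m₁, j₂±m₂, J±M) = (0,5,3,0,0,2)
P² = 72
sum k=3..3:
  [3] −1/12 = -1/12
S = -1/12
C² = P²·S² = 1/2 ; C = -0.707107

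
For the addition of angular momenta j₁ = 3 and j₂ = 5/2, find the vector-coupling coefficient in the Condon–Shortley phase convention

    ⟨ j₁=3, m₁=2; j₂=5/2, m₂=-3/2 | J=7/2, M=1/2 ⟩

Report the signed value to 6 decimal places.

+√(20/63) ≈ +0.563436

j₁+j₂−J=2  J+j₁−j₂=4  J−j₁+j₂=3  j₁+j₂+J+1=10
(j₁±m₁, j₂±m₂, J±M) = (5,1,1,4,4,3)
P² = 9216/35
sum k=0..1:
  [0] +1/24 = 1/24
  [1] −1/144 = -1/144
S = 5/144
C² = P²·S² = 20/63 ; C = +0.563436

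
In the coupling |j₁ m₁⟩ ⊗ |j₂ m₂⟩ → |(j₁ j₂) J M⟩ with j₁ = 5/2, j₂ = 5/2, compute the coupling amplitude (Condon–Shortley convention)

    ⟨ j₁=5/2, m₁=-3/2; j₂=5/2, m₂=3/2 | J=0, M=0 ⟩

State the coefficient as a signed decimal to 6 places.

triangle: 5!·0!·0!/6! = 120/720
(j±m)!: 1!·4!·4!·1!·0!·0! = 576
prefactor² = (2J+1)·Δ·N² = 96
  k=4: +1/(4!·1!·0!·0!·0!·0!) = 1/24
Σ = 1/24  ⇒  CG² = 96·1/24² = 1/6
CG = +√(1/6) = +0.408248

+0.408248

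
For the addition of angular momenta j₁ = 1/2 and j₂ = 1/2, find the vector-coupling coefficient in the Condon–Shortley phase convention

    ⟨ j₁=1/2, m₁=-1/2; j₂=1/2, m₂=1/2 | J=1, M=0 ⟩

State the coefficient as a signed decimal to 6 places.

triangle: 0!·1!·1!/3! = 1/6
(j±m)!: 0!·1!·1!·0!·1!·1! = 1
prefactor² = (2J+1)·Δ·N² = 1/2
  k=0: +1/(0!·0!·1!·1!·0!·0!) = 1
Σ = 1  ⇒  CG² = 1/2·1² = 1/2
CG = +√(1/2) = +0.707107

+√(1/2) = +0.707107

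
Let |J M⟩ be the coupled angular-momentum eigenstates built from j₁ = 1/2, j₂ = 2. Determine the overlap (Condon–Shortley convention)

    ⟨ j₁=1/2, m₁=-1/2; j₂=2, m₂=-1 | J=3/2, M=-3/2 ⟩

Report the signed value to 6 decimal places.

−√(1/5) = -0.447214

√[4·1!0!3!/5! · 0!1!1!3!0!3!] = √(36/5)
  +(−1)^1/∏(1,0,0,0,0,3)! = -1/6  (running -1/6)
⟨..|..⟩ = √(36/5)·(-1/6) = -0.447214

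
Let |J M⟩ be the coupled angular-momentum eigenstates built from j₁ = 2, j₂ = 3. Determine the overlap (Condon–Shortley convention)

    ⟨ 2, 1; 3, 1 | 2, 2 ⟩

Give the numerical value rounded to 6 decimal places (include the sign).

j₁+j₂−J=3  J+j₁−j₂=1  J−j₁+j₂=3  j₁+j₂+J+1=8
(j₁±m₁, j₂±m₂, J±M) = (3,1,4,2,4,0)
P² = 216/7
sum k=1..1:
  [1] −1/12 = -1/12
S = -1/12
C² = P²·S² = 3/14 ; C = -0.462910

−√(3/14) ≈ -0.462910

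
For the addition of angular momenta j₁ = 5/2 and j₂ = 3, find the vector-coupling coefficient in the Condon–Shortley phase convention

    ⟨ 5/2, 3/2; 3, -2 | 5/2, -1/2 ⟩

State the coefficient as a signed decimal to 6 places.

j₁+j₂−J=3  J+j₁−j₂=2  J−j₁+j₂=3  j₁+j₂+J+1=9
(j₁±m₁, j₂±m₂, J±M) = (4,1,1,5,2,3)
P² = 288/7
sum k=0..1:
  [0] +1/12 = 1/12
  [1] −1/24 = -1/24
S = 1/24
C² = P²·S² = 1/14 ; C = +0.267261

+√(1/14) ≈ +0.267261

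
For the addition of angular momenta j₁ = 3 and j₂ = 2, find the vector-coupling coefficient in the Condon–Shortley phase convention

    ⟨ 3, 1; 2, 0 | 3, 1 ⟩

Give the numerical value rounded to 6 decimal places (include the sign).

−√(3/20) ≈ -0.387298

√[7·2!4!2!/9! · 4!2!2!2!4!2!] = √(256/15)
  +(−1)^0/∏(0,2,2,2,2,0)! = 1/16  (running 1/16)
  +(−1)^1/∏(1,1,1,1,3,1)! = -1/6  (running -5/48)
  +(−1)^2/∏(2,0,0,0,4,2)! = 1/96  (running -3/32)
⟨..|..⟩ = √(256/15)·(-3/32) = -0.387298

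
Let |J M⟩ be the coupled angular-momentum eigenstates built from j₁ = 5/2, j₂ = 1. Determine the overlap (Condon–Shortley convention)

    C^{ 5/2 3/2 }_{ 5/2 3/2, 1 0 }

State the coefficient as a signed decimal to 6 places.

+0.507093  (= +√(9/35))

j₁+j₂−J=1  J+j₁−j₂=4  J−j₁+j₂=1  j₁+j₂+J+1=7
(j₁±m₁, j₂±m₂, J±M) = (4,1,1,1,4,1)
P² = 576/35
sum k=0..1:
  [0] +1/6 = 1/6
  [1] −1/24 = -1/24
S = 1/8
C² = P²·S² = 9/35 ; C = +0.507093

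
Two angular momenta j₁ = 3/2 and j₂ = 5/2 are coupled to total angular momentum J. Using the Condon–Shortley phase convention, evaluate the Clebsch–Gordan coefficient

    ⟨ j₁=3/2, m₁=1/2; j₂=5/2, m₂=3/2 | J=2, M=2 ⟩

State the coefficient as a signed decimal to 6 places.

-0.617213  (= −√(8/21))

triangle: 2!×1!×3!/7! = 12/5040
(j±m)!: 2!×1!×4!×1!×4!×0! = 1152
prefactor² = (2J+1)×Δ×N² = 96/7
  k=1: −1/(1!×1!×0!×3!×1!×0!) = -1/6
Σ = -1/6  ⇒  CG² = 96/7×(-1/6)² = 8/21
CG = −√(8/21) = -0.617213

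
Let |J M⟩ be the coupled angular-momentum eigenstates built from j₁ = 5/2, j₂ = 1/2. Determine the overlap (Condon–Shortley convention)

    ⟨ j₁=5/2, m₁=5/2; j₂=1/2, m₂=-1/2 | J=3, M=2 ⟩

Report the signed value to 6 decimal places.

+√(1/6) = +0.408248

triangle: 0!×5!×1!/7! = 120/5040
(j±m)!: 5!×0!×0!×1!×5!×1! = 14400
prefactor² = (2J+1)×Δ×N² = 2400
  k=0: +1/(0!×0!×0!×0!×5!×1!) = 1/120
Σ = 1/120  ⇒  CG² = 2400×1/120² = 1/6
CG = +√(1/6) = +0.408248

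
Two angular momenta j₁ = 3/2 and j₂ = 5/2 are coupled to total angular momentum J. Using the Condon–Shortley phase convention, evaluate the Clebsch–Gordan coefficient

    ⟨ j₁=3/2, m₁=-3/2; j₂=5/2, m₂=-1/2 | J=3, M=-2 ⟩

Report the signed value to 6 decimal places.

-0.707107  (= −√(1/2))

triangle: 1!×2!×4!/8! = 48/40320
(j±m)!: 0!×3!×2!×3!×1!×5! = 8640
prefactor² = (2J+1)×Δ×N² = 72
  k=1: −1/(1!×0!×2!×1!×0!×3!) = -1/12
Σ = -1/12  ⇒  CG² = 72×(-1/12)² = 1/2
CG = −√(1/2) = -0.707107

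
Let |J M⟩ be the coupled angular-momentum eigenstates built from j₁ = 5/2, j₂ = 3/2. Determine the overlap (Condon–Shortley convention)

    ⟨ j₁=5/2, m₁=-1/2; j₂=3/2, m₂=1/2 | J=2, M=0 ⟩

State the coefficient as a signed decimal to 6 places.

√[5·2!3!1!/7! · 2!3!2!1!2!2!] = √(8/7)
  +(−1)^1/∏(1,1,2,1,1,0)! = -1/2  (running -1/2)
  +(−1)^2/∏(2,0,1,0,2,1)! = 1/4  (running -1/4)
⟨..|..⟩ = √(8/7)·(-1/4) = -0.267261

-0.267261  (= −√(1/14))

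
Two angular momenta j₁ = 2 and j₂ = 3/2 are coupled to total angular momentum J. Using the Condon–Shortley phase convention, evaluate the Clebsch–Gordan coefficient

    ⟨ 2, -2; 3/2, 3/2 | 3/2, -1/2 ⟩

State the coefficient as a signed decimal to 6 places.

+√(2/5) = +0.632456

triangle: 2!×2!×1!/6! = 4/720
(j±m)!: 0!×4!×3!×0!×1!×2! = 288
prefactor² = (2J+1)×Δ×N² = 32/5
  k=2: +1/(2!×0!×2!×1!×0!×0!) = 1/4
Σ = 1/4  ⇒  CG² = 32/5×1/4² = 2/5
CG = +√(2/5) = +0.632456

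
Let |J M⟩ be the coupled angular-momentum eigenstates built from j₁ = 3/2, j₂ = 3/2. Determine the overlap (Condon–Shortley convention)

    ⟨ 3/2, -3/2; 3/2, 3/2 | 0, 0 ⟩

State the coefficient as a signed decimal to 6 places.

√[1·3!0!0!/4! · 0!3!3!0!0!0!] = √(9)
  +(−1)^3/∏(3,0,0,0,0,0)! = -1/6  (running -1/6)
⟨..|..⟩ = √(9)·(-1/6) = -0.500000

−√(1/4) = -0.500000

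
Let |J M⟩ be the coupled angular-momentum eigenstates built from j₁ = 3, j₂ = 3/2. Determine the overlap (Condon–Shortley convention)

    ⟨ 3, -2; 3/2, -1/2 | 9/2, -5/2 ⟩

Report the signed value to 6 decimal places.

triangle: 0!*6!*3!/10! = 4320/3628800
(j±m)!: 1!*5!*1!*2!*2!*7! = 2419200
prefactor² = (2J+1)*Δ*N² = 28800
  k=0: +1/(0!*0!*5!*1!*1!*2!) = 1/240
Σ = 1/240  ⇒  CG² = 28800*1/240² = 1/2
CG = +√(1/2) = +0.707107

+√(1/2) ≈ +0.707107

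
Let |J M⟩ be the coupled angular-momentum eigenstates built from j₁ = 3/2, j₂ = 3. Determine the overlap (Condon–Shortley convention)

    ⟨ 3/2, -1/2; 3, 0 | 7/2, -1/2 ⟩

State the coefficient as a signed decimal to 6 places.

√[8·1!2!5!/9! · 1!2!3!3!3!4!] = √(384/7)
  +(−1)^0/∏(0,1,2,3,0,2)! = 1/24  (running 1/24)
  +(−1)^1/∏(1,0,1,2,1,3)! = -1/12  (running -1/24)
⟨..|..⟩ = √(384/7)·(-1/24) = -0.308607

-0.308607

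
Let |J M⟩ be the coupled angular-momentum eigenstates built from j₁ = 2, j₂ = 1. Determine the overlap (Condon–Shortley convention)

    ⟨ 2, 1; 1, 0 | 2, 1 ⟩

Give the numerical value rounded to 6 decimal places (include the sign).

+0.408248  (= +√(1/6))

j₁+j₂−J=1  J+j₁−j₂=3  J−j₁+j₂=1  j₁+j₂+J+1=6
(j₁±m₁, j₂±m₂, J±M) = (3,1,1,1,3,1)
P² = 3/2
sum k=0..1:
  [0] +1/2 = 1/2
  [1] −1/6 = -1/6
S = 1/3
C² = P²·S² = 1/6 ; C = +0.408248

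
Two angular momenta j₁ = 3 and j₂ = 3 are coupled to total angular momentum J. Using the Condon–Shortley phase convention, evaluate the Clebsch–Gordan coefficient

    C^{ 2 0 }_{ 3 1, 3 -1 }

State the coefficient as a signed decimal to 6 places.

−√(3/28) = -0.327327

j₁+j₂−J=4  J+j₁−j₂=2  J−j₁+j₂=2  j₁+j₂+J+1=9
(j₁±m₁, j₂±m₂, J±M) = (4,2,2,4,2,2)
P² = 256/21
sum k=0..2:
  [0] +1/96 = 1/96
  [1] −1/6 = -1/6
  [2] +1/16 = 1/16
S = -3/32
C² = P²·S² = 3/28 ; C = -0.327327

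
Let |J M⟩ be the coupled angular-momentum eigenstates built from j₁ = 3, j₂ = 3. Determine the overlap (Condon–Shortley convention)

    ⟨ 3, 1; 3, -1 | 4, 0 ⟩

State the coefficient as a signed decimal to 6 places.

+0.080582

√[9·2!4!4!/11! · 4!2!2!4!4!4!] = √(663552/1925)
  +(−1)^0/∏(0,2,2,2,2,2)! = 1/32  (running 1/32)
  +(−1)^1/∏(1,1,1,1,3,3)! = -1/36  (running 1/288)
  +(−1)^2/∏(2,0,0,0,4,4)! = 1/1152  (running 5/1152)
⟨..|..⟩ = √(663552/1925)·(5/1152) = +0.080582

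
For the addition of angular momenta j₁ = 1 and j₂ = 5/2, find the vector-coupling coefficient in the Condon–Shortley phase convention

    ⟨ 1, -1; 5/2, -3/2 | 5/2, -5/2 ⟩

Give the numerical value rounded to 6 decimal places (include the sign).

−√(2/7) = -0.534522

√[6·1!1!4!/7! · 0!2!1!4!0!5!] = √(1152/7)
  +(−1)^1/∏(1,0,1,0,0,4)! = -1/24  (running -1/24)
⟨..|..⟩ = √(1152/7)·(-1/24) = -0.534522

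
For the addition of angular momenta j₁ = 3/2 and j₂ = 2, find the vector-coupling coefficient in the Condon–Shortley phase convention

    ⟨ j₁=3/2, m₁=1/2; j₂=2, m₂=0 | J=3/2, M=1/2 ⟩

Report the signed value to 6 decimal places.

-0.447214

√[4·2!1!2!/6! · 2!1!2!2!2!1!] = √(16/45)
  +(−1)^0/∏(0,2,1,2,0,0)! = 1/4  (running 1/4)
  +(−1)^1/∏(1,1,0,1,1,1)! = -1  (running -3/4)
⟨..|..⟩ = √(16/45)·(-3/4) = -0.447214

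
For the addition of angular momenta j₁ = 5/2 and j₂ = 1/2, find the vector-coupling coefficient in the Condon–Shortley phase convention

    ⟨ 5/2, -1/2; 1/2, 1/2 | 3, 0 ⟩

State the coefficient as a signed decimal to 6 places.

√[7·0!5!1!/7! · 2!3!1!0!3!3!] = √(72)
  +(−1)^0/∏(0,0,3,1,2,0)! = 1/12  (running 1/12)
⟨..|..⟩ = √(72)·(1/12) = +0.707107

+√(1/2) ≈ +0.707107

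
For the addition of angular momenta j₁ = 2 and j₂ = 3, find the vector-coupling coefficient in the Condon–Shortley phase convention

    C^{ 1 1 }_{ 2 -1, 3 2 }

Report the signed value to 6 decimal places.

√[3·4!0!2!/7! · 1!3!5!1!2!0!] = √(288/7)
  +(−1)^3/∏(3,1,0,2,0,0)! = -1/12  (running -1/12)
⟨..|..⟩ = √(288/7)·(-1/12) = -0.534522

−√(2/7) ≈ -0.534522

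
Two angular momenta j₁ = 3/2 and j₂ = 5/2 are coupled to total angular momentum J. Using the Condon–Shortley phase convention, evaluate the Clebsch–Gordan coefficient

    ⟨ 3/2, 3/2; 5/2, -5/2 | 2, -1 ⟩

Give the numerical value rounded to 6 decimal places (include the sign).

+√(5/14) ≈ +0.597614

triangle: 2!×1!×3!/7! = 12/5040
(j±m)!: 3!×0!×0!×5!×1!×3! = 4320
prefactor² = (2J+1)×Δ×N² = 360/7
  k=0: +1/(0!×2!×0!×0!×1!×3!) = 1/12
Σ = 1/12  ⇒  CG² = 360/7×1/12² = 5/14
CG = +√(5/14) = +0.597614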